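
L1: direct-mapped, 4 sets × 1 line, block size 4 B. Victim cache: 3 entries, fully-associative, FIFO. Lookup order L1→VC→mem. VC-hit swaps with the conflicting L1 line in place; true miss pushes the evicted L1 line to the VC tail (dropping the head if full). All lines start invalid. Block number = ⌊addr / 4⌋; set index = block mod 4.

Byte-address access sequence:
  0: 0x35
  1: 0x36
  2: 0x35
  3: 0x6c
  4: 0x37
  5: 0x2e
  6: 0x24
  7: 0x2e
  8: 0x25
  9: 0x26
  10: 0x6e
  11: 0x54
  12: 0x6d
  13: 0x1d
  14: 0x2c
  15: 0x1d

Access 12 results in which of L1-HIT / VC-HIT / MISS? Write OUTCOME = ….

OUTCOME = L1-HIT

  [0] addr=0x35 blk=13 s=1: MISS | VC []
  [1] addr=0x36 blk=13 s=1: L1-HIT | VC []
  [2] addr=0x35 blk=13 s=1: L1-HIT | VC []
  [3] addr=0x6c blk=27 s=3: MISS | VC []
  [4] addr=0x37 blk=13 s=1: L1-HIT | VC []
  [5] addr=0x2e blk=11 s=3: MISS | VC [27]
  [6] addr=0x24 blk=9 s=1: MISS | VC [27, 13]
  [7] addr=0x2e blk=11 s=3: L1-HIT | VC [27, 13]
  [8] addr=0x25 blk=9 s=1: L1-HIT | VC [27, 13]
  [9] addr=0x26 blk=9 s=1: L1-HIT | VC [27, 13]
  [10] addr=0x6e blk=27 s=3: VC-HIT | VC [11, 13]
  [11] addr=0x54 blk=21 s=1: MISS | VC [11, 13, 9]
  [12] addr=0x6d blk=27 s=3: L1-HIT | VC [11, 13, 9]
  [13] addr=0x1d blk=7 s=3: MISS | VC [13, 9, 27]
  [14] addr=0x2c blk=11 s=3: MISS | VC [9, 27, 7]
  [15] addr=0x1d blk=7 s=3: VC-HIT | VC [9, 27, 11]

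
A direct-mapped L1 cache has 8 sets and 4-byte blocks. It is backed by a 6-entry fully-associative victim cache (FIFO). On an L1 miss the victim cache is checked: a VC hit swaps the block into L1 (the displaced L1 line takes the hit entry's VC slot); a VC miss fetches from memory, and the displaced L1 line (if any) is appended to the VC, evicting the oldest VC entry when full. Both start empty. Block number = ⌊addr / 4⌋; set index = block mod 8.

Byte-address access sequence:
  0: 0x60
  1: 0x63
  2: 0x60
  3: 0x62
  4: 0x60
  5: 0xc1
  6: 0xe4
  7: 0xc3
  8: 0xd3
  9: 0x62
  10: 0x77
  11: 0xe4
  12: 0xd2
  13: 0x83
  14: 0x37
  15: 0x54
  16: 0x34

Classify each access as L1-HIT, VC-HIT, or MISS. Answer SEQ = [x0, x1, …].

0: 0x60 (blk 24, set 0) → MISS  vc=[]
1: 0x63 (blk 24, set 0) → L1-HIT  vc=[]
2: 0x60 (blk 24, set 0) → L1-HIT  vc=[]
3: 0x62 (blk 24, set 0) → L1-HIT  vc=[]
4: 0x60 (blk 24, set 0) → L1-HIT  vc=[]
5: 0xc1 (blk 48, set 0) → MISS  vc=[24]
6: 0xe4 (blk 57, set 1) → MISS  vc=[24]
7: 0xc3 (blk 48, set 0) → L1-HIT  vc=[24]
8: 0xd3 (blk 52, set 4) → MISS  vc=[24]
9: 0x62 (blk 24, set 0) → VC-HIT  vc=[48]
10: 0x77 (blk 29, set 5) → MISS  vc=[48]
11: 0xe4 (blk 57, set 1) → L1-HIT  vc=[48]
12: 0xd2 (blk 52, set 4) → L1-HIT  vc=[48]
13: 0x83 (blk 32, set 0) → MISS  vc=[48, 24]
14: 0x37 (blk 13, set 5) → MISS  vc=[48, 24, 29]
15: 0x54 (blk 21, set 5) → MISS  vc=[48, 24, 29, 13]
16: 0x34 (blk 13, set 5) → VC-HIT  vc=[48, 24, 29, 21]

SEQ = [MISS, L1-HIT, L1-HIT, L1-HIT, L1-HIT, MISS, MISS, L1-HIT, MISS, VC-HIT, MISS, L1-HIT, L1-HIT, MISS, MISS, MISS, VC-HIT]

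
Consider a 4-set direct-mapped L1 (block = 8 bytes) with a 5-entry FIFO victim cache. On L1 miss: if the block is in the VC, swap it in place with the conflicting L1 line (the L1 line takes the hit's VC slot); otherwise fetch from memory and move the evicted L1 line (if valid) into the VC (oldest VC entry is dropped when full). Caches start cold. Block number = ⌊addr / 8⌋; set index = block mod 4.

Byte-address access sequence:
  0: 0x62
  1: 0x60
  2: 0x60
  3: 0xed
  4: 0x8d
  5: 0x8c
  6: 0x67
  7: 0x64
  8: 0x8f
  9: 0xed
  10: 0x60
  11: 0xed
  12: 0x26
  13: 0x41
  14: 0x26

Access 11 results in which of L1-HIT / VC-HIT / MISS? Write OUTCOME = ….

#0 0x62→b12/s0 MISS; vc=[]
#1 0x60→b12/s0 L1-HIT; vc=[]
#2 0x60→b12/s0 L1-HIT; vc=[]
#3 0xed→b29/s1 MISS; vc=[]
#4 0x8d→b17/s1 MISS; vc=[29]
#5 0x8c→b17/s1 L1-HIT; vc=[29]
#6 0x67→b12/s0 L1-HIT; vc=[29]
#7 0x64→b12/s0 L1-HIT; vc=[29]
#8 0x8f→b17/s1 L1-HIT; vc=[29]
#9 0xed→b29/s1 VC-HIT; vc=[17]
#10 0x60→b12/s0 L1-HIT; vc=[17]
#11 0xed→b29/s1 L1-HIT; vc=[17]
#12 0x26→b4/s0 MISS; vc=[17,12]
#13 0x41→b8/s0 MISS; vc=[17,12,4]
#14 0x26→b4/s0 VC-HIT; vc=[17,12,8]

OUTCOME = L1-HIT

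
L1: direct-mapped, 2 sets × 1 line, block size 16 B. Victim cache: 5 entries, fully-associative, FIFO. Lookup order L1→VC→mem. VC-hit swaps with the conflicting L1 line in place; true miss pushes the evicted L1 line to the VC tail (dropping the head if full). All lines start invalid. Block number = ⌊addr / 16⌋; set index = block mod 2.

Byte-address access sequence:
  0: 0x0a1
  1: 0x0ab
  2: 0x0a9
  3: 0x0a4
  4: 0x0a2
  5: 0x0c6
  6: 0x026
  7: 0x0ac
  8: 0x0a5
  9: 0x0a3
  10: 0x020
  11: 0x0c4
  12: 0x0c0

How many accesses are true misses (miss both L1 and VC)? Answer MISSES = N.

MISSES = 3

  [0] addr=0xa1 blk=10 s=0: MISS | VC []
  [1] addr=0xab blk=10 s=0: L1-HIT | VC []
  [2] addr=0xa9 blk=10 s=0: L1-HIT | VC []
  [3] addr=0xa4 blk=10 s=0: L1-HIT | VC []
  [4] addr=0xa2 blk=10 s=0: L1-HIT | VC []
  [5] addr=0xc6 blk=12 s=0: MISS | VC [10]
  [6] addr=0x26 blk=2 s=0: MISS | VC [10, 12]
  [7] addr=0xac blk=10 s=0: VC-HIT | VC [2, 12]
  [8] addr=0xa5 blk=10 s=0: L1-HIT | VC [2, 12]
  [9] addr=0xa3 blk=10 s=0: L1-HIT | VC [2, 12]
  [10] addr=0x20 blk=2 s=0: VC-HIT | VC [10, 12]
  [11] addr=0xc4 blk=12 s=0: VC-HIT | VC [10, 2]
  [12] addr=0xc0 blk=12 s=0: L1-HIT | VC [10, 2]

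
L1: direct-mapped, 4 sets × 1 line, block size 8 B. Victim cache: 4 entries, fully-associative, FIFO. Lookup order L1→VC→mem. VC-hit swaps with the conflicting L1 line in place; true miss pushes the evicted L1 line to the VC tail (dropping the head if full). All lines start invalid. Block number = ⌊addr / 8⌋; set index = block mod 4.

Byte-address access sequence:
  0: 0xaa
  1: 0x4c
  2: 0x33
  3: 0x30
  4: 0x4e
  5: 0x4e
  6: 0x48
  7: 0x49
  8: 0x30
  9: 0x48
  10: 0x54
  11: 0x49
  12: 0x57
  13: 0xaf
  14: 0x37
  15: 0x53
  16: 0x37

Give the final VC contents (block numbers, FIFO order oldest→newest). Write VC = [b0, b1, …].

0: 0xaa (blk 21, set 1) → MISS  vc=[]
1: 0x4c (blk 9, set 1) → MISS  vc=[21]
2: 0x33 (blk 6, set 2) → MISS  vc=[21]
3: 0x30 (blk 6, set 2) → L1-HIT  vc=[21]
4: 0x4e (blk 9, set 1) → L1-HIT  vc=[21]
5: 0x4e (blk 9, set 1) → L1-HIT  vc=[21]
6: 0x48 (blk 9, set 1) → L1-HIT  vc=[21]
7: 0x49 (blk 9, set 1) → L1-HIT  vc=[21]
8: 0x30 (blk 6, set 2) → L1-HIT  vc=[21]
9: 0x48 (blk 9, set 1) → L1-HIT  vc=[21]
10: 0x54 (blk 10, set 2) → MISS  vc=[21, 6]
11: 0x49 (blk 9, set 1) → L1-HIT  vc=[21, 6]
12: 0x57 (blk 10, set 2) → L1-HIT  vc=[21, 6]
13: 0xaf (blk 21, set 1) → VC-HIT  vc=[9, 6]
14: 0x37 (blk 6, set 2) → VC-HIT  vc=[9, 10]
15: 0x53 (blk 10, set 2) → VC-HIT  vc=[9, 6]
16: 0x37 (blk 6, set 2) → VC-HIT  vc=[9, 10]

VC = [9, 10]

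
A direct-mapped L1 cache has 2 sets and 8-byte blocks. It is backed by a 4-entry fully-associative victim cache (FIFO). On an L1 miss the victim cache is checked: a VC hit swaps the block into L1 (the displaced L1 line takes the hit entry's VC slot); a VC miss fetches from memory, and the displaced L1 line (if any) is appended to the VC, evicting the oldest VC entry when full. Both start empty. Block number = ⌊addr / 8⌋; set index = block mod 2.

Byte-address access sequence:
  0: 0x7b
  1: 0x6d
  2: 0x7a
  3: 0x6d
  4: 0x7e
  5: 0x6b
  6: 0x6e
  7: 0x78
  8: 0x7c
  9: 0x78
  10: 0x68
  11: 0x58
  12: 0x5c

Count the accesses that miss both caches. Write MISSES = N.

#0 0x7b→b15/s1 MISS; vc=[]
#1 0x6d→b13/s1 MISS; vc=[15]
#2 0x7a→b15/s1 VC-HIT; vc=[13]
#3 0x6d→b13/s1 VC-HIT; vc=[15]
#4 0x7e→b15/s1 VC-HIT; vc=[13]
#5 0x6b→b13/s1 VC-HIT; vc=[15]
#6 0x6e→b13/s1 L1-HIT; vc=[15]
#7 0x78→b15/s1 VC-HIT; vc=[13]
#8 0x7c→b15/s1 L1-HIT; vc=[13]
#9 0x78→b15/s1 L1-HIT; vc=[13]
#10 0x68→b13/s1 VC-HIT; vc=[15]
#11 0x58→b11/s1 MISS; vc=[15,13]
#12 0x5c→b11/s1 L1-HIT; vc=[15,13]

MISSES = 3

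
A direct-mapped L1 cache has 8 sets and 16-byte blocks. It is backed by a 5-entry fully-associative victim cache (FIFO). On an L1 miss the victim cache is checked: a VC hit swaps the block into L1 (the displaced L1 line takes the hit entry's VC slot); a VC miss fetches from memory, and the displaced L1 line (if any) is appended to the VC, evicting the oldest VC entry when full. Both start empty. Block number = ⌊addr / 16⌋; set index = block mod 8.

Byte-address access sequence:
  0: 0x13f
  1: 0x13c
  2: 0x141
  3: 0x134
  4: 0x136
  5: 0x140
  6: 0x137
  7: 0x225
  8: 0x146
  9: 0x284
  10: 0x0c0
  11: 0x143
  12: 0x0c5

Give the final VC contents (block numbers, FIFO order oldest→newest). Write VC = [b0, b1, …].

#0 0x13f→b19/s3 MISS; vc=[]
#1 0x13c→b19/s3 L1-HIT; vc=[]
#2 0x141→b20/s4 MISS; vc=[]
#3 0x134→b19/s3 L1-HIT; vc=[]
#4 0x136→b19/s3 L1-HIT; vc=[]
#5 0x140→b20/s4 L1-HIT; vc=[]
#6 0x137→b19/s3 L1-HIT; vc=[]
#7 0x225→b34/s2 MISS; vc=[]
#8 0x146→b20/s4 L1-HIT; vc=[]
#9 0x284→b40/s0 MISS; vc=[]
#10 0xc0→b12/s4 MISS; vc=[20]
#11 0x143→b20/s4 VC-HIT; vc=[12]
#12 0xc5→b12/s4 VC-HIT; vc=[20]

VC = [20]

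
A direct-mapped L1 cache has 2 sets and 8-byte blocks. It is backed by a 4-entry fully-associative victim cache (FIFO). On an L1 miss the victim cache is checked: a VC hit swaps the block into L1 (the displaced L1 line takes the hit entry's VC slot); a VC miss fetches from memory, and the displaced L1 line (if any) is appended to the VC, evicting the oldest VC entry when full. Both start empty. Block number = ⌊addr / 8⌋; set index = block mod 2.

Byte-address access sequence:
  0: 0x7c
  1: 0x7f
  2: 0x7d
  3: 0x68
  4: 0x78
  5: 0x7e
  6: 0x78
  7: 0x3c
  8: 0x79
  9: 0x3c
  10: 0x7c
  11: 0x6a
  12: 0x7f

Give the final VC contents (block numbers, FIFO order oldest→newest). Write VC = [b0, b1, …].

VC = [13, 7]

0: 0x7c (blk 15, set 1) → MISS  vc=[]
1: 0x7f (blk 15, set 1) → L1-HIT  vc=[]
2: 0x7d (blk 15, set 1) → L1-HIT  vc=[]
3: 0x68 (blk 13, set 1) → MISS  vc=[15]
4: 0x78 (blk 15, set 1) → VC-HIT  vc=[13]
5: 0x7e (blk 15, set 1) → L1-HIT  vc=[13]
6: 0x78 (blk 15, set 1) → L1-HIT  vc=[13]
7: 0x3c (blk 7, set 1) → MISS  vc=[13, 15]
8: 0x79 (blk 15, set 1) → VC-HIT  vc=[13, 7]
9: 0x3c (blk 7, set 1) → VC-HIT  vc=[13, 15]
10: 0x7c (blk 15, set 1) → VC-HIT  vc=[13, 7]
11: 0x6a (blk 13, set 1) → VC-HIT  vc=[15, 7]
12: 0x7f (blk 15, set 1) → VC-HIT  vc=[13, 7]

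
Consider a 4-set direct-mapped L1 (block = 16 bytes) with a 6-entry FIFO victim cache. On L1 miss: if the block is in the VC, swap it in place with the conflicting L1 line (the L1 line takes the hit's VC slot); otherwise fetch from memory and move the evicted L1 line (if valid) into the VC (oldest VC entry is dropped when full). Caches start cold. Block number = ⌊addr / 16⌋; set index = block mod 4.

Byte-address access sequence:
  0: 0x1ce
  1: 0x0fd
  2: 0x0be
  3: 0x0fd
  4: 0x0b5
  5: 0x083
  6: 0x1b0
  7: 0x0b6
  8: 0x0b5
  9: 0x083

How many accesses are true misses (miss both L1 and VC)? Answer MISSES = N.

MISSES = 5

  [0] addr=0x1ce blk=28 s=0: MISS | VC []
  [1] addr=0xfd blk=15 s=3: MISS | VC []
  [2] addr=0xbe blk=11 s=3: MISS | VC [15]
  [3] addr=0xfd blk=15 s=3: VC-HIT | VC [11]
  [4] addr=0xb5 blk=11 s=3: VC-HIT | VC [15]
  [5] addr=0x83 blk=8 s=0: MISS | VC [15, 28]
  [6] addr=0x1b0 blk=27 s=3: MISS | VC [15, 28, 11]
  [7] addr=0xb6 blk=11 s=3: VC-HIT | VC [15, 28, 27]
  [8] addr=0xb5 blk=11 s=3: L1-HIT | VC [15, 28, 27]
  [9] addr=0x83 blk=8 s=0: L1-HIT | VC [15, 28, 27]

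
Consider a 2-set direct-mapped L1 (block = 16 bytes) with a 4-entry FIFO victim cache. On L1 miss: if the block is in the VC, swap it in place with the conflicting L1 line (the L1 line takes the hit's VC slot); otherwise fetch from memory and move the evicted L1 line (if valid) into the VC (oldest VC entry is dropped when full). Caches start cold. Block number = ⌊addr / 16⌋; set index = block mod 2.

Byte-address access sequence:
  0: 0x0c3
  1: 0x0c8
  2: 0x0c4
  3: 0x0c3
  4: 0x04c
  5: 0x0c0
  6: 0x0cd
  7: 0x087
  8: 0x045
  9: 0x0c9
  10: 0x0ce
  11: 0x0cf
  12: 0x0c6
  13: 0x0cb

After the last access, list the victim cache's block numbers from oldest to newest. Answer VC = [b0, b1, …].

VC = [8, 4]

#0 0xc3→b12/s0 MISS; vc=[]
#1 0xc8→b12/s0 L1-HIT; vc=[]
#2 0xc4→b12/s0 L1-HIT; vc=[]
#3 0xc3→b12/s0 L1-HIT; vc=[]
#4 0x4c→b4/s0 MISS; vc=[12]
#5 0xc0→b12/s0 VC-HIT; vc=[4]
#6 0xcd→b12/s0 L1-HIT; vc=[4]
#7 0x87→b8/s0 MISS; vc=[4,12]
#8 0x45→b4/s0 VC-HIT; vc=[8,12]
#9 0xc9→b12/s0 VC-HIT; vc=[8,4]
#10 0xce→b12/s0 L1-HIT; vc=[8,4]
#11 0xcf→b12/s0 L1-HIT; vc=[8,4]
#12 0xc6→b12/s0 L1-HIT; vc=[8,4]
#13 0xcb→b12/s0 L1-HIT; vc=[8,4]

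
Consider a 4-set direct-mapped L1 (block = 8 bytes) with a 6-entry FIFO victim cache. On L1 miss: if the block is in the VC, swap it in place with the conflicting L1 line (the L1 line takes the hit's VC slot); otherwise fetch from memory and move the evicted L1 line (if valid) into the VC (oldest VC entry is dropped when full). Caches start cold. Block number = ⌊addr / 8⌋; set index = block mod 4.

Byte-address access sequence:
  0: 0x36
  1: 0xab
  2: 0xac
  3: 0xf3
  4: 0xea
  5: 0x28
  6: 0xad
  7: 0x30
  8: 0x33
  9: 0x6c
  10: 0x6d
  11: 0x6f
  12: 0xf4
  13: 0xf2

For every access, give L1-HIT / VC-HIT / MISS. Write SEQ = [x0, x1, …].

SEQ = [MISS, MISS, L1-HIT, MISS, MISS, MISS, VC-HIT, VC-HIT, L1-HIT, MISS, L1-HIT, L1-HIT, VC-HIT, L1-HIT]

#0 0x36→b6/s2 MISS; vc=[]
#1 0xab→b21/s1 MISS; vc=[]
#2 0xac→b21/s1 L1-HIT; vc=[]
#3 0xf3→b30/s2 MISS; vc=[6]
#4 0xea→b29/s1 MISS; vc=[6,21]
#5 0x28→b5/s1 MISS; vc=[6,21,29]
#6 0xad→b21/s1 VC-HIT; vc=[6,5,29]
#7 0x30→b6/s2 VC-HIT; vc=[30,5,29]
#8 0x33→b6/s2 L1-HIT; vc=[30,5,29]
#9 0x6c→b13/s1 MISS; vc=[30,5,29,21]
#10 0x6d→b13/s1 L1-HIT; vc=[30,5,29,21]
#11 0x6f→b13/s1 L1-HIT; vc=[30,5,29,21]
#12 0xf4→b30/s2 VC-HIT; vc=[6,5,29,21]
#13 0xf2→b30/s2 L1-HIT; vc=[6,5,29,21]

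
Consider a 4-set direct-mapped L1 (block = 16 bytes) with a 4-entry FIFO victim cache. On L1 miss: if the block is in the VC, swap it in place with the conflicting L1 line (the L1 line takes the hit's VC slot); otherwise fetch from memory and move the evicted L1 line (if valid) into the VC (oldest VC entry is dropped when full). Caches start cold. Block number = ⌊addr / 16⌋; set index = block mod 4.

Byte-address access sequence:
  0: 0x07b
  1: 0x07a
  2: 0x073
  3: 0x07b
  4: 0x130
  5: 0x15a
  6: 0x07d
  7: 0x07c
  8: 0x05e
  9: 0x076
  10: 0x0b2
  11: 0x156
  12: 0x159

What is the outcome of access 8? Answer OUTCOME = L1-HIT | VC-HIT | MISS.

OUTCOME = MISS

0: 0x7b (blk 7, set 3) → MISS  vc=[]
1: 0x7a (blk 7, set 3) → L1-HIT  vc=[]
2: 0x73 (blk 7, set 3) → L1-HIT  vc=[]
3: 0x7b (blk 7, set 3) → L1-HIT  vc=[]
4: 0x130 (blk 19, set 3) → MISS  vc=[7]
5: 0x15a (blk 21, set 1) → MISS  vc=[7]
6: 0x7d (blk 7, set 3) → VC-HIT  vc=[19]
7: 0x7c (blk 7, set 3) → L1-HIT  vc=[19]
8: 0x5e (blk 5, set 1) → MISS  vc=[19, 21]
9: 0x76 (blk 7, set 3) → L1-HIT  vc=[19, 21]
10: 0xb2 (blk 11, set 3) → MISS  vc=[19, 21, 7]
11: 0x156 (blk 21, set 1) → VC-HIT  vc=[19, 5, 7]
12: 0x159 (blk 21, set 1) → L1-HIT  vc=[19, 5, 7]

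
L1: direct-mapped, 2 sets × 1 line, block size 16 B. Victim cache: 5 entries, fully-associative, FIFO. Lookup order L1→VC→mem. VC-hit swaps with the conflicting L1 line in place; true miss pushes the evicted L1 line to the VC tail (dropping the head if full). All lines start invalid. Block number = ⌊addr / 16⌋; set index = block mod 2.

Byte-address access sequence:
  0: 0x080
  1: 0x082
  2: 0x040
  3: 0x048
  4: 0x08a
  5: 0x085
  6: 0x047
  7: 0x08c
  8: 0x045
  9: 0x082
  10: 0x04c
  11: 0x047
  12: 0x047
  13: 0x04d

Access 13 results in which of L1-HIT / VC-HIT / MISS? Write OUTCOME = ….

OUTCOME = L1-HIT

#0 0x80→b8/s0 MISS; vc=[]
#1 0x82→b8/s0 L1-HIT; vc=[]
#2 0x40→b4/s0 MISS; vc=[8]
#3 0x48→b4/s0 L1-HIT; vc=[8]
#4 0x8a→b8/s0 VC-HIT; vc=[4]
#5 0x85→b8/s0 L1-HIT; vc=[4]
#6 0x47→b4/s0 VC-HIT; vc=[8]
#7 0x8c→b8/s0 VC-HIT; vc=[4]
#8 0x45→b4/s0 VC-HIT; vc=[8]
#9 0x82→b8/s0 VC-HIT; vc=[4]
#10 0x4c→b4/s0 VC-HIT; vc=[8]
#11 0x47→b4/s0 L1-HIT; vc=[8]
#12 0x47→b4/s0 L1-HIT; vc=[8]
#13 0x4d→b4/s0 L1-HIT; vc=[8]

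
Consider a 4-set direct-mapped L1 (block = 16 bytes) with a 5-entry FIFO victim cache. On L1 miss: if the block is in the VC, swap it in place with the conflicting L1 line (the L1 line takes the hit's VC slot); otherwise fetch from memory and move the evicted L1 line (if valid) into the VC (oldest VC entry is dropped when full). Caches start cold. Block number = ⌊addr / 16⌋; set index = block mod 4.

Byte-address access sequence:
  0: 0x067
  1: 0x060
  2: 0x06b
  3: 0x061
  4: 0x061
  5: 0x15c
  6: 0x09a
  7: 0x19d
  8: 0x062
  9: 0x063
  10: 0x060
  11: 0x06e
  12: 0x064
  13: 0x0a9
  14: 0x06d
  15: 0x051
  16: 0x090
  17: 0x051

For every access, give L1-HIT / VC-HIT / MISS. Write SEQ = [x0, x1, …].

#0 0x67→b6/s2 MISS; vc=[]
#1 0x60→b6/s2 L1-HIT; vc=[]
#2 0x6b→b6/s2 L1-HIT; vc=[]
#3 0x61→b6/s2 L1-HIT; vc=[]
#4 0x61→b6/s2 L1-HIT; vc=[]
#5 0x15c→b21/s1 MISS; vc=[]
#6 0x9a→b9/s1 MISS; vc=[21]
#7 0x19d→b25/s1 MISS; vc=[21,9]
#8 0x62→b6/s2 L1-HIT; vc=[21,9]
#9 0x63→b6/s2 L1-HIT; vc=[21,9]
#10 0x60→b6/s2 L1-HIT; vc=[21,9]
#11 0x6e→b6/s2 L1-HIT; vc=[21,9]
#12 0x64→b6/s2 L1-HIT; vc=[21,9]
#13 0xa9→b10/s2 MISS; vc=[21,9,6]
#14 0x6d→b6/s2 VC-HIT; vc=[21,9,10]
#15 0x51→b5/s1 MISS; vc=[21,9,10,25]
#16 0x90→b9/s1 VC-HIT; vc=[21,5,10,25]
#17 0x51→b5/s1 VC-HIT; vc=[21,9,10,25]

SEQ = [MISS, L1-HIT, L1-HIT, L1-HIT, L1-HIT, MISS, MISS, MISS, L1-HIT, L1-HIT, L1-HIT, L1-HIT, L1-HIT, MISS, VC-HIT, MISS, VC-HIT, VC-HIT]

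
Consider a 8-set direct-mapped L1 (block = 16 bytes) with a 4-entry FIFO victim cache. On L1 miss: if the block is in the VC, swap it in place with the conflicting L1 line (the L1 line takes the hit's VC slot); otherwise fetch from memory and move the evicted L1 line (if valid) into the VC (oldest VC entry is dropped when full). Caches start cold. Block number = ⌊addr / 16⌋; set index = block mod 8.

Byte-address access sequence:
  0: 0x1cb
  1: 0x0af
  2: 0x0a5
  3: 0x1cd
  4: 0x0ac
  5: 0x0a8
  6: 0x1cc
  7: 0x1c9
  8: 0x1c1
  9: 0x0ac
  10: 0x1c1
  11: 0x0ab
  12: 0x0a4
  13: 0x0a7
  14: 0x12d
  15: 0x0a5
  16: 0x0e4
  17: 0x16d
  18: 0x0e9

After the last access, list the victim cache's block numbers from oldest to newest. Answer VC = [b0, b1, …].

VC = [18, 22]

  [0] addr=0x1cb blk=28 s=4: MISS | VC []
  [1] addr=0xaf blk=10 s=2: MISS | VC []
  [2] addr=0xa5 blk=10 s=2: L1-HIT | VC []
  [3] addr=0x1cd blk=28 s=4: L1-HIT | VC []
  [4] addr=0xac blk=10 s=2: L1-HIT | VC []
  [5] addr=0xa8 blk=10 s=2: L1-HIT | VC []
  [6] addr=0x1cc blk=28 s=4: L1-HIT | VC []
  [7] addr=0x1c9 blk=28 s=4: L1-HIT | VC []
  [8] addr=0x1c1 blk=28 s=4: L1-HIT | VC []
  [9] addr=0xac blk=10 s=2: L1-HIT | VC []
  [10] addr=0x1c1 blk=28 s=4: L1-HIT | VC []
  [11] addr=0xab blk=10 s=2: L1-HIT | VC []
  [12] addr=0xa4 blk=10 s=2: L1-HIT | VC []
  [13] addr=0xa7 blk=10 s=2: L1-HIT | VC []
  [14] addr=0x12d blk=18 s=2: MISS | VC [10]
  [15] addr=0xa5 blk=10 s=2: VC-HIT | VC [18]
  [16] addr=0xe4 blk=14 s=6: MISS | VC [18]
  [17] addr=0x16d blk=22 s=6: MISS | VC [18, 14]
  [18] addr=0xe9 blk=14 s=6: VC-HIT | VC [18, 22]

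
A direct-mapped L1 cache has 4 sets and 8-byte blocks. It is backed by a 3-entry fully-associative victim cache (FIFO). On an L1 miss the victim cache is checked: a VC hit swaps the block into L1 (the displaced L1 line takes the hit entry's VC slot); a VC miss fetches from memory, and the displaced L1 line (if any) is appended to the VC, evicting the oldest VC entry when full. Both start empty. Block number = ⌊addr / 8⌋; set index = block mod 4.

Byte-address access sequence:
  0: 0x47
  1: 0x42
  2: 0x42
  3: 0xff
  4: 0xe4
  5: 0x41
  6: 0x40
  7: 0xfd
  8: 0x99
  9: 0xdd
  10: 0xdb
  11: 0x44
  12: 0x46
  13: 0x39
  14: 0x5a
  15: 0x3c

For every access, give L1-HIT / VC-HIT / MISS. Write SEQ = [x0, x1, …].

SEQ = [MISS, L1-HIT, L1-HIT, MISS, MISS, VC-HIT, L1-HIT, L1-HIT, MISS, MISS, L1-HIT, L1-HIT, L1-HIT, MISS, MISS, VC-HIT]

#0 0x47→b8/s0 MISS; vc=[]
#1 0x42→b8/s0 L1-HIT; vc=[]
#2 0x42→b8/s0 L1-HIT; vc=[]
#3 0xff→b31/s3 MISS; vc=[]
#4 0xe4→b28/s0 MISS; vc=[8]
#5 0x41→b8/s0 VC-HIT; vc=[28]
#6 0x40→b8/s0 L1-HIT; vc=[28]
#7 0xfd→b31/s3 L1-HIT; vc=[28]
#8 0x99→b19/s3 MISS; vc=[28,31]
#9 0xdd→b27/s3 MISS; vc=[28,31,19]
#10 0xdb→b27/s3 L1-HIT; vc=[28,31,19]
#11 0x44→b8/s0 L1-HIT; vc=[28,31,19]
#12 0x46→b8/s0 L1-HIT; vc=[28,31,19]
#13 0x39→b7/s3 MISS; vc=[31,19,27]
#14 0x5a→b11/s3 MISS; vc=[19,27,7]
#15 0x3c→b7/s3 VC-HIT; vc=[19,27,11]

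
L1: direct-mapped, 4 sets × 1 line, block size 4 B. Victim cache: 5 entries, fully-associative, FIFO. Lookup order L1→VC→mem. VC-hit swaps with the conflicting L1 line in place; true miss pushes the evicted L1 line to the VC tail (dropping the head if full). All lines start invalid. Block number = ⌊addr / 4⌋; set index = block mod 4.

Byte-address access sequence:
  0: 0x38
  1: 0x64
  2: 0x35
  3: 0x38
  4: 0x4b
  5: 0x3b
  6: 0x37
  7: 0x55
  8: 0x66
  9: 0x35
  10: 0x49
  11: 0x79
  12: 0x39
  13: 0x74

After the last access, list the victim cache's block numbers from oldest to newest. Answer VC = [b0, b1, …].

VC = [21, 30, 25, 18, 13]

  [0] addr=0x38 blk=14 s=2: MISS | VC []
  [1] addr=0x64 blk=25 s=1: MISS | VC []
  [2] addr=0x35 blk=13 s=1: MISS | VC [25]
  [3] addr=0x38 blk=14 s=2: L1-HIT | VC [25]
  [4] addr=0x4b blk=18 s=2: MISS | VC [25, 14]
  [5] addr=0x3b blk=14 s=2: VC-HIT | VC [25, 18]
  [6] addr=0x37 blk=13 s=1: L1-HIT | VC [25, 18]
  [7] addr=0x55 blk=21 s=1: MISS | VC [25, 18, 13]
  [8] addr=0x66 blk=25 s=1: VC-HIT | VC [21, 18, 13]
  [9] addr=0x35 blk=13 s=1: VC-HIT | VC [21, 18, 25]
  [10] addr=0x49 blk=18 s=2: VC-HIT | VC [21, 14, 25]
  [11] addr=0x79 blk=30 s=2: MISS | VC [21, 14, 25, 18]
  [12] addr=0x39 blk=14 s=2: VC-HIT | VC [21, 30, 25, 18]
  [13] addr=0x74 blk=29 s=1: MISS | VC [21, 30, 25, 18, 13]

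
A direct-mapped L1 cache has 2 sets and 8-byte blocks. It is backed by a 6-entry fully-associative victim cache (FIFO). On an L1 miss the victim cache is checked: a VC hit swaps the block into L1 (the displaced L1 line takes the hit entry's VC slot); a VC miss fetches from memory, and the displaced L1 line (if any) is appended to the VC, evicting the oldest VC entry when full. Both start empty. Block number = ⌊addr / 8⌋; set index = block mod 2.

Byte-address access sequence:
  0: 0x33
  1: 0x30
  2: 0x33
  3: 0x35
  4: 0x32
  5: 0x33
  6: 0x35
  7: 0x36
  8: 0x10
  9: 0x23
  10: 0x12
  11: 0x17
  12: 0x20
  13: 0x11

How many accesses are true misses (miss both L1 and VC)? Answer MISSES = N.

MISSES = 3

0: 0x33 (blk 6, set 0) → MISS  vc=[]
1: 0x30 (blk 6, set 0) → L1-HIT  vc=[]
2: 0x33 (blk 6, set 0) → L1-HIT  vc=[]
3: 0x35 (blk 6, set 0) → L1-HIT  vc=[]
4: 0x32 (blk 6, set 0) → L1-HIT  vc=[]
5: 0x33 (blk 6, set 0) → L1-HIT  vc=[]
6: 0x35 (blk 6, set 0) → L1-HIT  vc=[]
7: 0x36 (blk 6, set 0) → L1-HIT  vc=[]
8: 0x10 (blk 2, set 0) → MISS  vc=[6]
9: 0x23 (blk 4, set 0) → MISS  vc=[6, 2]
10: 0x12 (blk 2, set 0) → VC-HIT  vc=[6, 4]
11: 0x17 (blk 2, set 0) → L1-HIT  vc=[6, 4]
12: 0x20 (blk 4, set 0) → VC-HIT  vc=[6, 2]
13: 0x11 (blk 2, set 0) → VC-HIT  vc=[6, 4]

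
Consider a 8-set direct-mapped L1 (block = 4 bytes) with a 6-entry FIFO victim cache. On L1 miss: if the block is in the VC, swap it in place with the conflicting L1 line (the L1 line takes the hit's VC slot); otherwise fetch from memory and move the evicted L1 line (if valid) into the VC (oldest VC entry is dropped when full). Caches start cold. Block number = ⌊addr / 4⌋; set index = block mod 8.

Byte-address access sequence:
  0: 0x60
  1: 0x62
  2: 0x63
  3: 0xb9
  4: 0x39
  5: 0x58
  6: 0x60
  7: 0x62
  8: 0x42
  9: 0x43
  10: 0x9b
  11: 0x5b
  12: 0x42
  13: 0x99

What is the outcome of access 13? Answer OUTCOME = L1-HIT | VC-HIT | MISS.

OUTCOME = VC-HIT

#0 0x60→b24/s0 MISS; vc=[]
#1 0x62→b24/s0 L1-HIT; vc=[]
#2 0x63→b24/s0 L1-HIT; vc=[]
#3 0xb9→b46/s6 MISS; vc=[]
#4 0x39→b14/s6 MISS; vc=[46]
#5 0x58→b22/s6 MISS; vc=[46,14]
#6 0x60→b24/s0 L1-HIT; vc=[46,14]
#7 0x62→b24/s0 L1-HIT; vc=[46,14]
#8 0x42→b16/s0 MISS; vc=[46,14,24]
#9 0x43→b16/s0 L1-HIT; vc=[46,14,24]
#10 0x9b→b38/s6 MISS; vc=[46,14,24,22]
#11 0x5b→b22/s6 VC-HIT; vc=[46,14,24,38]
#12 0x42→b16/s0 L1-HIT; vc=[46,14,24,38]
#13 0x99→b38/s6 VC-HIT; vc=[46,14,24,22]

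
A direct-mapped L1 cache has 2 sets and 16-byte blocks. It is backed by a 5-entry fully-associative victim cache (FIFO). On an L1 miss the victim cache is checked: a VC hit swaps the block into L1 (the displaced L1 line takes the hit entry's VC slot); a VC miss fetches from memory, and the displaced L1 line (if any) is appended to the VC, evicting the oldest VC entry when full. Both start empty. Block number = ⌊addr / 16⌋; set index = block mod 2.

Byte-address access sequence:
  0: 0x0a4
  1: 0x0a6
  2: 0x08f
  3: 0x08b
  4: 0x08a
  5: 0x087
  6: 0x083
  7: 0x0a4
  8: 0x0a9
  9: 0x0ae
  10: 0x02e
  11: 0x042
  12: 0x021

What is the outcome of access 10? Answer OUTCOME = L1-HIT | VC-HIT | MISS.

  [0] addr=0xa4 blk=10 s=0: MISS | VC []
  [1] addr=0xa6 blk=10 s=0: L1-HIT | VC []
  [2] addr=0x8f blk=8 s=0: MISS | VC [10]
  [3] addr=0x8b blk=8 s=0: L1-HIT | VC [10]
  [4] addr=0x8a blk=8 s=0: L1-HIT | VC [10]
  [5] addr=0x87 blk=8 s=0: L1-HIT | VC [10]
  [6] addr=0x83 blk=8 s=0: L1-HIT | VC [10]
  [7] addr=0xa4 blk=10 s=0: VC-HIT | VC [8]
  [8] addr=0xa9 blk=10 s=0: L1-HIT | VC [8]
  [9] addr=0xae blk=10 s=0: L1-HIT | VC [8]
  [10] addr=0x2e blk=2 s=0: MISS | VC [8, 10]
  [11] addr=0x42 blk=4 s=0: MISS | VC [8, 10, 2]
  [12] addr=0x21 blk=2 s=0: VC-HIT | VC [8, 10, 4]

OUTCOME = MISS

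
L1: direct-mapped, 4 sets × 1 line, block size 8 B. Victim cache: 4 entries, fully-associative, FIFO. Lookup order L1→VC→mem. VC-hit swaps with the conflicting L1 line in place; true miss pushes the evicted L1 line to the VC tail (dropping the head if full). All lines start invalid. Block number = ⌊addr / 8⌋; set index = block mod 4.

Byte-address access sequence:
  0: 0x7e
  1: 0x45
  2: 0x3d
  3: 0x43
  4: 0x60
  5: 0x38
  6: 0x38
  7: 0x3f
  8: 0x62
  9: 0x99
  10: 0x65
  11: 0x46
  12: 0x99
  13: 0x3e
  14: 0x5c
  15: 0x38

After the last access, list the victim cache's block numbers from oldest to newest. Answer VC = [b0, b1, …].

  [0] addr=0x7e blk=15 s=3: MISS | VC []
  [1] addr=0x45 blk=8 s=0: MISS | VC []
  [2] addr=0x3d blk=7 s=3: MISS | VC [15]
  [3] addr=0x43 blk=8 s=0: L1-HIT | VC [15]
  [4] addr=0x60 blk=12 s=0: MISS | VC [15, 8]
  [5] addr=0x38 blk=7 s=3: L1-HIT | VC [15, 8]
  [6] addr=0x38 blk=7 s=3: L1-HIT | VC [15, 8]
  [7] addr=0x3f blk=7 s=3: L1-HIT | VC [15, 8]
  [8] addr=0x62 blk=12 s=0: L1-HIT | VC [15, 8]
  [9] addr=0x99 blk=19 s=3: MISS | VC [15, 8, 7]
  [10] addr=0x65 blk=12 s=0: L1-HIT | VC [15, 8, 7]
  [11] addr=0x46 blk=8 s=0: VC-HIT | VC [15, 12, 7]
  [12] addr=0x99 blk=19 s=3: L1-HIT | VC [15, 12, 7]
  [13] addr=0x3e blk=7 s=3: VC-HIT | VC [15, 12, 19]
  [14] addr=0x5c blk=11 s=3: MISS | VC [15, 12, 19, 7]
  [15] addr=0x38 blk=7 s=3: VC-HIT | VC [15, 12, 19, 11]

VC = [15, 12, 19, 11]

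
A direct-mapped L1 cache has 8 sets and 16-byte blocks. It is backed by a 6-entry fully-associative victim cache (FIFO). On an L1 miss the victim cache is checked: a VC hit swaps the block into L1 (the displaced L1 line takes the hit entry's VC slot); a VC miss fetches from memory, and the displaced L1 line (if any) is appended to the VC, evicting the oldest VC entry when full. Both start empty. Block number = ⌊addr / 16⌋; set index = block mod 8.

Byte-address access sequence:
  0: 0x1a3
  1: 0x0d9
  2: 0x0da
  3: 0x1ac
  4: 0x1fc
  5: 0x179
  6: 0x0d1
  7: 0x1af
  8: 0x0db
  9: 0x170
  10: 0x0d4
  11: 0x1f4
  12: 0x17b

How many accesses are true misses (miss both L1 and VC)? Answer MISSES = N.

0: 0x1a3 (blk 26, set 2) → MISS  vc=[]
1: 0xd9 (blk 13, set 5) → MISS  vc=[]
2: 0xda (blk 13, set 5) → L1-HIT  vc=[]
3: 0x1ac (blk 26, set 2) → L1-HIT  vc=[]
4: 0x1fc (blk 31, set 7) → MISS  vc=[]
5: 0x179 (blk 23, set 7) → MISS  vc=[31]
6: 0xd1 (blk 13, set 5) → L1-HIT  vc=[31]
7: 0x1af (blk 26, set 2) → L1-HIT  vc=[31]
8: 0xdb (blk 13, set 5) → L1-HIT  vc=[31]
9: 0x170 (blk 23, set 7) → L1-HIT  vc=[31]
10: 0xd4 (blk 13, set 5) → L1-HIT  vc=[31]
11: 0x1f4 (blk 31, set 7) → VC-HIT  vc=[23]
12: 0x17b (blk 23, set 7) → VC-HIT  vc=[31]

MISSES = 4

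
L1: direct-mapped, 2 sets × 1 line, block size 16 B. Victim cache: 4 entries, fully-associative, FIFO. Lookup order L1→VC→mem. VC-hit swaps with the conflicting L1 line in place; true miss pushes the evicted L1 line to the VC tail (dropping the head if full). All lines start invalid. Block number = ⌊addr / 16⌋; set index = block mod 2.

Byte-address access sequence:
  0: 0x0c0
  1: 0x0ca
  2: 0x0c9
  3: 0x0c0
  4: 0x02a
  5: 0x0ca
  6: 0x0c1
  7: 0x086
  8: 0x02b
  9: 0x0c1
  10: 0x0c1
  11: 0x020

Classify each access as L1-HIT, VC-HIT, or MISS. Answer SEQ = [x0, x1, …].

#0 0xc0→b12/s0 MISS; vc=[]
#1 0xca→b12/s0 L1-HIT; vc=[]
#2 0xc9→b12/s0 L1-HIT; vc=[]
#3 0xc0→b12/s0 L1-HIT; vc=[]
#4 0x2a→b2/s0 MISS; vc=[12]
#5 0xca→b12/s0 VC-HIT; vc=[2]
#6 0xc1→b12/s0 L1-HIT; vc=[2]
#7 0x86→b8/s0 MISS; vc=[2,12]
#8 0x2b→b2/s0 VC-HIT; vc=[8,12]
#9 0xc1→b12/s0 VC-HIT; vc=[8,2]
#10 0xc1→b12/s0 L1-HIT; vc=[8,2]
#11 0x20→b2/s0 VC-HIT; vc=[8,12]

SEQ = [MISS, L1-HIT, L1-HIT, L1-HIT, MISS, VC-HIT, L1-HIT, MISS, VC-HIT, VC-HIT, L1-HIT, VC-HIT]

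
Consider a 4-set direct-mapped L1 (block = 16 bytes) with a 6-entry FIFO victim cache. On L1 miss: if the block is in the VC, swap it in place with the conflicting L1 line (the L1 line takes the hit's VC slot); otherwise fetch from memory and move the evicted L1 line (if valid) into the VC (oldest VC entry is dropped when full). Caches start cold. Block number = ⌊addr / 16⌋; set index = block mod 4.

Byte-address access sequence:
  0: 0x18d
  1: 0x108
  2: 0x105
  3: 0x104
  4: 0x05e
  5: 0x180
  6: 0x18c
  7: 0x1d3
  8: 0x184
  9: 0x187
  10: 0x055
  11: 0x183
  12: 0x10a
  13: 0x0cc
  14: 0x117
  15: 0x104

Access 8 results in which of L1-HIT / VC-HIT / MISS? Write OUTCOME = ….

  [0] addr=0x18d blk=24 s=0: MISS | VC []
  [1] addr=0x108 blk=16 s=0: MISS | VC [24]
  [2] addr=0x105 blk=16 s=0: L1-HIT | VC [24]
  [3] addr=0x104 blk=16 s=0: L1-HIT | VC [24]
  [4] addr=0x5e blk=5 s=1: MISS | VC [24]
  [5] addr=0x180 blk=24 s=0: VC-HIT | VC [16]
  [6] addr=0x18c blk=24 s=0: L1-HIT | VC [16]
  [7] addr=0x1d3 blk=29 s=1: MISS | VC [16, 5]
  [8] addr=0x184 blk=24 s=0: L1-HIT | VC [16, 5]
  [9] addr=0x187 blk=24 s=0: L1-HIT | VC [16, 5]
  [10] addr=0x55 blk=5 s=1: VC-HIT | VC [16, 29]
  [11] addr=0x183 blk=24 s=0: L1-HIT | VC [16, 29]
  [12] addr=0x10a blk=16 s=0: VC-HIT | VC [24, 29]
  [13] addr=0xcc blk=12 s=0: MISS | VC [24, 29, 16]
  [14] addr=0x117 blk=17 s=1: MISS | VC [24, 29, 16, 5]
  [15] addr=0x104 blk=16 s=0: VC-HIT | VC [24, 29, 12, 5]

OUTCOME = L1-HIT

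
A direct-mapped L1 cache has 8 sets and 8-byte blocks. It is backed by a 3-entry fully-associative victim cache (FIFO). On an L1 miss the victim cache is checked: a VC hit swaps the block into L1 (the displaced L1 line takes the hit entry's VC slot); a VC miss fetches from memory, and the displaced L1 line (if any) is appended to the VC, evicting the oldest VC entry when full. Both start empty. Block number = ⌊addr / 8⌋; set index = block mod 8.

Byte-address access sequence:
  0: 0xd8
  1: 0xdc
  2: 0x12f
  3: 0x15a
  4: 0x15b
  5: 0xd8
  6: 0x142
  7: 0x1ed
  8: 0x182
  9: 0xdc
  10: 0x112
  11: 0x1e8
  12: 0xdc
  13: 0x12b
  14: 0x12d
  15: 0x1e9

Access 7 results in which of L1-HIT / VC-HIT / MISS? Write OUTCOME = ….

#0 0xd8→b27/s3 MISS; vc=[]
#1 0xdc→b27/s3 L1-HIT; vc=[]
#2 0x12f→b37/s5 MISS; vc=[]
#3 0x15a→b43/s3 MISS; vc=[27]
#4 0x15b→b43/s3 L1-HIT; vc=[27]
#5 0xd8→b27/s3 VC-HIT; vc=[43]
#6 0x142→b40/s0 MISS; vc=[43]
#7 0x1ed→b61/s5 MISS; vc=[43,37]
#8 0x182→b48/s0 MISS; vc=[43,37,40]
#9 0xdc→b27/s3 L1-HIT; vc=[43,37,40]
#10 0x112→b34/s2 MISS; vc=[43,37,40]
#11 0x1e8→b61/s5 L1-HIT; vc=[43,37,40]
#12 0xdc→b27/s3 L1-HIT; vc=[43,37,40]
#13 0x12b→b37/s5 VC-HIT; vc=[43,61,40]
#14 0x12d→b37/s5 L1-HIT; vc=[43,61,40]
#15 0x1e9→b61/s5 VC-HIT; vc=[43,37,40]

OUTCOME = MISS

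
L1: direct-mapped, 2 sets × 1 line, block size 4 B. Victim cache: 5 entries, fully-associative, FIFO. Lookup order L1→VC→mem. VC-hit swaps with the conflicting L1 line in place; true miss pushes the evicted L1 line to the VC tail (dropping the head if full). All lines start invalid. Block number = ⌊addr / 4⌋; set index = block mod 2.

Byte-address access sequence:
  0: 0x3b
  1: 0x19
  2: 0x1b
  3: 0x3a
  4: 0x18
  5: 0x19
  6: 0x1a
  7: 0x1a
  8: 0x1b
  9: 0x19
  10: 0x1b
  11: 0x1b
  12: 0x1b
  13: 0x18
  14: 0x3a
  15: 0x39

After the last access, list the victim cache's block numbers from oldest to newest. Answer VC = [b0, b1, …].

VC = [6]

  [0] addr=0x3b blk=14 s=0: MISS | VC []
  [1] addr=0x19 blk=6 s=0: MISS | VC [14]
  [2] addr=0x1b blk=6 s=0: L1-HIT | VC [14]
  [3] addr=0x3a blk=14 s=0: VC-HIT | VC [6]
  [4] addr=0x18 blk=6 s=0: VC-HIT | VC [14]
  [5] addr=0x19 blk=6 s=0: L1-HIT | VC [14]
  [6] addr=0x1a blk=6 s=0: L1-HIT | VC [14]
  [7] addr=0x1a blk=6 s=0: L1-HIT | VC [14]
  [8] addr=0x1b blk=6 s=0: L1-HIT | VC [14]
  [9] addr=0x19 blk=6 s=0: L1-HIT | VC [14]
  [10] addr=0x1b blk=6 s=0: L1-HIT | VC [14]
  [11] addr=0x1b blk=6 s=0: L1-HIT | VC [14]
  [12] addr=0x1b blk=6 s=0: L1-HIT | VC [14]
  [13] addr=0x18 blk=6 s=0: L1-HIT | VC [14]
  [14] addr=0x3a blk=14 s=0: VC-HIT | VC [6]
  [15] addr=0x39 blk=14 s=0: L1-HIT | VC [6]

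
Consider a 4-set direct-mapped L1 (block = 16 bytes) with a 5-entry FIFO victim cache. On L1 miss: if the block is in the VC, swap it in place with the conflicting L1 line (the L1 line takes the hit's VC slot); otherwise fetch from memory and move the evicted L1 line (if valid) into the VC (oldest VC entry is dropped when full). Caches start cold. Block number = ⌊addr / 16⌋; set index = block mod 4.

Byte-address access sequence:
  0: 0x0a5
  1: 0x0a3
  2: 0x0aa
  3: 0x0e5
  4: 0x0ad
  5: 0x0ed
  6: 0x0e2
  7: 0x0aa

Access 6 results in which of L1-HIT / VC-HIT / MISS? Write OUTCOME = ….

OUTCOME = L1-HIT

#0 0xa5→b10/s2 MISS; vc=[]
#1 0xa3→b10/s2 L1-HIT; vc=[]
#2 0xaa→b10/s2 L1-HIT; vc=[]
#3 0xe5→b14/s2 MISS; vc=[10]
#4 0xad→b10/s2 VC-HIT; vc=[14]
#5 0xed→b14/s2 VC-HIT; vc=[10]
#6 0xe2→b14/s2 L1-HIT; vc=[10]
#7 0xaa→b10/s2 VC-HIT; vc=[14]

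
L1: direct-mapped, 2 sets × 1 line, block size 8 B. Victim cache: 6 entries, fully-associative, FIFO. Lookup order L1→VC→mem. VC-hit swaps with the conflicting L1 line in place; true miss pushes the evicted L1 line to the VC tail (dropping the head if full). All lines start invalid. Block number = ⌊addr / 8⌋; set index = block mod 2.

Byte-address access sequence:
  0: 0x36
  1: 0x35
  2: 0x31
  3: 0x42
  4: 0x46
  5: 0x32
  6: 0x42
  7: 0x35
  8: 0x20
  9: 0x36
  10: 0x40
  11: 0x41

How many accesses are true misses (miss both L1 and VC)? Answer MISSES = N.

  [0] addr=0x36 blk=6 s=0: MISS | VC []
  [1] addr=0x35 blk=6 s=0: L1-HIT | VC []
  [2] addr=0x31 blk=6 s=0: L1-HIT | VC []
  [3] addr=0x42 blk=8 s=0: MISS | VC [6]
  [4] addr=0x46 blk=8 s=0: L1-HIT | VC [6]
  [5] addr=0x32 blk=6 s=0: VC-HIT | VC [8]
  [6] addr=0x42 blk=8 s=0: VC-HIT | VC [6]
  [7] addr=0x35 blk=6 s=0: VC-HIT | VC [8]
  [8] addr=0x20 blk=4 s=0: MISS | VC [8, 6]
  [9] addr=0x36 blk=6 s=0: VC-HIT | VC [8, 4]
  [10] addr=0x40 blk=8 s=0: VC-HIT | VC [6, 4]
  [11] addr=0x41 blk=8 s=0: L1-HIT | VC [6, 4]

MISSES = 3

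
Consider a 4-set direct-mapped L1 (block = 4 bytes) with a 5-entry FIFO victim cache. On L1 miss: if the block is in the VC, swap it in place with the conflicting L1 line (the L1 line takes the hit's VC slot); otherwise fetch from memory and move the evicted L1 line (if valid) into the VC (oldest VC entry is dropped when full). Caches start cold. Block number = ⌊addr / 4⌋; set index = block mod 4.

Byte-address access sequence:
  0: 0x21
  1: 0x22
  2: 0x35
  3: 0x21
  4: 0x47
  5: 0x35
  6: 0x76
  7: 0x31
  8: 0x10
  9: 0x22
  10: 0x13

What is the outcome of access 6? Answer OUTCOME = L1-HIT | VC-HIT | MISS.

OUTCOME = MISS

0: 0x21 (blk 8, set 0) → MISS  vc=[]
1: 0x22 (blk 8, set 0) → L1-HIT  vc=[]
2: 0x35 (blk 13, set 1) → MISS  vc=[]
3: 0x21 (blk 8, set 0) → L1-HIT  vc=[]
4: 0x47 (blk 17, set 1) → MISS  vc=[13]
5: 0x35 (blk 13, set 1) → VC-HIT  vc=[17]
6: 0x76 (blk 29, set 1) → MISS  vc=[17, 13]
7: 0x31 (blk 12, set 0) → MISS  vc=[17, 13, 8]
8: 0x10 (blk 4, set 0) → MISS  vc=[17, 13, 8, 12]
9: 0x22 (blk 8, set 0) → VC-HIT  vc=[17, 13, 4, 12]
10: 0x13 (blk 4, set 0) → VC-HIT  vc=[17, 13, 8, 12]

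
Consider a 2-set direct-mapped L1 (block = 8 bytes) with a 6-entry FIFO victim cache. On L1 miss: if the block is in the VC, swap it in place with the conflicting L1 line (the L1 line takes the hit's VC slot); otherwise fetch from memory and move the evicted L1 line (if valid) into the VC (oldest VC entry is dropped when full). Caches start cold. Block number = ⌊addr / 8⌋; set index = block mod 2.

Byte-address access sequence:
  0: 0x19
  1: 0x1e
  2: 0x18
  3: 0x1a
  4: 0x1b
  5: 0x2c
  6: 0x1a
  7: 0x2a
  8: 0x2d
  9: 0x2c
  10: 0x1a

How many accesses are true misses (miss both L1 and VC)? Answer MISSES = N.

  [0] addr=0x19 blk=3 s=1: MISS | VC []
  [1] addr=0x1e blk=3 s=1: L1-HIT | VC []
  [2] addr=0x18 blk=3 s=1: L1-HIT | VC []
  [3] addr=0x1a blk=3 s=1: L1-HIT | VC []
  [4] addr=0x1b blk=3 s=1: L1-HIT | VC []
  [5] addr=0x2c blk=5 s=1: MISS | VC [3]
  [6] addr=0x1a blk=3 s=1: VC-HIT | VC [5]
  [7] addr=0x2a blk=5 s=1: VC-HIT | VC [3]
  [8] addr=0x2d blk=5 s=1: L1-HIT | VC [3]
  [9] addr=0x2c blk=5 s=1: L1-HIT | VC [3]
  [10] addr=0x1a blk=3 s=1: VC-HIT | VC [5]

MISSES = 2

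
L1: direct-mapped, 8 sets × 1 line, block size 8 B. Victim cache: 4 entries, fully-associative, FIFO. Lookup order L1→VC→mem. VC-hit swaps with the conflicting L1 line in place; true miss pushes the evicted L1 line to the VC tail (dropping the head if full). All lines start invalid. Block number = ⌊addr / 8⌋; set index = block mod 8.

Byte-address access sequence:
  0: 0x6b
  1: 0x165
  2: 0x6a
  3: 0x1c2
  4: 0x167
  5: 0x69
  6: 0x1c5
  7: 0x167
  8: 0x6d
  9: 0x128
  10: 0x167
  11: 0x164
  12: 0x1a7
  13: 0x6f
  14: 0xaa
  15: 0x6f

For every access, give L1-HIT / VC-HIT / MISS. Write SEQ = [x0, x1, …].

#0 0x6b→b13/s5 MISS; vc=[]
#1 0x165→b44/s4 MISS; vc=[]
#2 0x6a→b13/s5 L1-HIT; vc=[]
#3 0x1c2→b56/s0 MISS; vc=[]
#4 0x167→b44/s4 L1-HIT; vc=[]
#5 0x69→b13/s5 L1-HIT; vc=[]
#6 0x1c5→b56/s0 L1-HIT; vc=[]
#7 0x167→b44/s4 L1-HIT; vc=[]
#8 0x6d→b13/s5 L1-HIT; vc=[]
#9 0x128→b37/s5 MISS; vc=[13]
#10 0x167→b44/s4 L1-HIT; vc=[13]
#11 0x164→b44/s4 L1-HIT; vc=[13]
#12 0x1a7→b52/s4 MISS; vc=[13,44]
#13 0x6f→b13/s5 VC-HIT; vc=[37,44]
#14 0xaa→b21/s5 MISS; vc=[37,44,13]
#15 0x6f→b13/s5 VC-HIT; vc=[37,44,21]

SEQ = [MISS, MISS, L1-HIT, MISS, L1-HIT, L1-HIT, L1-HIT, L1-HIT, L1-HIT, MISS, L1-HIT, L1-HIT, MISS, VC-HIT, MISS, VC-HIT]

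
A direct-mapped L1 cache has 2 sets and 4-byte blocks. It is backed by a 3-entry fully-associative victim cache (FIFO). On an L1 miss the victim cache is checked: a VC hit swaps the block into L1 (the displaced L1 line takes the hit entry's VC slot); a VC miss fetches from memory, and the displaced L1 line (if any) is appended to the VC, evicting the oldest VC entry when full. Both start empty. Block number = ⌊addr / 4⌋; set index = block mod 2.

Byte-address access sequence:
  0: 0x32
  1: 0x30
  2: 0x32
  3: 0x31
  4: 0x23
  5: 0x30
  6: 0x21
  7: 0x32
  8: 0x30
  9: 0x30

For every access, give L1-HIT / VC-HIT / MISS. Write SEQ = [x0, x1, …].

SEQ = [MISS, L1-HIT, L1-HIT, L1-HIT, MISS, VC-HIT, VC-HIT, VC-HIT, L1-HIT, L1-HIT]

0: 0x32 (blk 12, set 0) → MISS  vc=[]
1: 0x30 (blk 12, set 0) → L1-HIT  vc=[]
2: 0x32 (blk 12, set 0) → L1-HIT  vc=[]
3: 0x31 (blk 12, set 0) → L1-HIT  vc=[]
4: 0x23 (blk 8, set 0) → MISS  vc=[12]
5: 0x30 (blk 12, set 0) → VC-HIT  vc=[8]
6: 0x21 (blk 8, set 0) → VC-HIT  vc=[12]
7: 0x32 (blk 12, set 0) → VC-HIT  vc=[8]
8: 0x30 (blk 12, set 0) → L1-HIT  vc=[8]
9: 0x30 (blk 12, set 0) → L1-HIT  vc=[8]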